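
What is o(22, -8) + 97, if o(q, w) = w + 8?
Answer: 97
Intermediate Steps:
o(q, w) = 8 + w
o(22, -8) + 97 = (8 - 8) + 97 = 0 + 97 = 97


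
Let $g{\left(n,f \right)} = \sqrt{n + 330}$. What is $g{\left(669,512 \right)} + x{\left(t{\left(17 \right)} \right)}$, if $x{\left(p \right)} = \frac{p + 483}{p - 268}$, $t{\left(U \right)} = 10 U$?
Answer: $- \frac{653}{98} + 3 \sqrt{111} \approx 24.944$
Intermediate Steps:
$g{\left(n,f \right)} = \sqrt{330 + n}$
$x{\left(p \right)} = \frac{483 + p}{-268 + p}$
$g{\left(669,512 \right)} + x{\left(t{\left(17 \right)} \right)} = \sqrt{330 + 669} + \frac{483 + 10 \cdot 17}{-268 + 10 \cdot 17} = \sqrt{999} + \frac{483 + 170}{-268 + 170} = 3 \sqrt{111} + \frac{1}{-98} \cdot 653 = 3 \sqrt{111} - \frac{653}{98} = - \frac{653}{98} + 3 \sqrt{111}$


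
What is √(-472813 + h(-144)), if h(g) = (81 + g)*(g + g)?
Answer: I*√454669 ≈ 674.29*I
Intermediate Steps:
h(g) = 2*g*(81 + g) (h(g) = (81 + g)*(2*g) = 2*g*(81 + g))
√(-472813 + h(-144)) = √(-472813 + 2*(-144)*(81 - 144)) = √(-472813 + 2*(-144)*(-63)) = √(-472813 + 18144) = √(-454669) = I*√454669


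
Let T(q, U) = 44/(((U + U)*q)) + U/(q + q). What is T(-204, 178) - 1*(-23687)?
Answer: 35837770/1513 ≈ 23687.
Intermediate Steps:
T(q, U) = U/(2*q) + 22/(U*q) (T(q, U) = 44/(((2*U)*q)) + U/((2*q)) = 44/((2*U*q)) + U*(1/(2*q)) = 44*(1/(2*U*q)) + U/(2*q) = 22/(U*q) + U/(2*q) = U/(2*q) + 22/(U*q))
T(-204, 178) - 1*(-23687) = (½)*(44 + 178²)/(178*(-204)) - 1*(-23687) = (½)*(1/178)*(-1/204)*(44 + 31684) + 23687 = (½)*(1/178)*(-1/204)*31728 + 23687 = -661/1513 + 23687 = 35837770/1513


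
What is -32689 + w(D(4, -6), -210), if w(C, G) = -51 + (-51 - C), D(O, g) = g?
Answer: -32785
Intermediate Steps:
w(C, G) = -102 - C
-32689 + w(D(4, -6), -210) = -32689 + (-102 - 1*(-6)) = -32689 + (-102 + 6) = -32689 - 96 = -32785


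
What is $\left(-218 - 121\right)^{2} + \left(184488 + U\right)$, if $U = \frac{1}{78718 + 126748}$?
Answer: $\frac{61518369595}{205466} \approx 2.9941 \cdot 10^{5}$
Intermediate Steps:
$U = \frac{1}{205466} \approx 4.867 \cdot 10^{-6}$
$\left(-218 - 121\right)^{2} + \left(184488 + U\right) = \left(-218 - 121\right)^{2} + \left(184488 + \frac{1}{205466}\right) = \left(-339\right)^{2} + \frac{37906011409}{205466} = 114921 + \frac{37906011409}{205466} = \frac{61518369595}{205466}$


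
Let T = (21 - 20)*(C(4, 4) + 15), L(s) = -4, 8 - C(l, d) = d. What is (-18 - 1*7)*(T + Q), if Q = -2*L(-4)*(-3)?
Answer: 125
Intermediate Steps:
C(l, d) = 8 - d
T = 19 (T = (21 - 20)*((8 - 1*4) + 15) = 1*((8 - 4) + 15) = 1*(4 + 15) = 1*19 = 19)
Q = -24 (Q = -2*(-4)*(-3) = 8*(-3) = -24)
(-18 - 1*7)*(T + Q) = (-18 - 1*7)*(19 - 24) = (-18 - 7)*(-5) = -25*(-5) = 125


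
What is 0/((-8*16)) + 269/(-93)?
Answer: -269/93 ≈ -2.8925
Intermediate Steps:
0/((-8*16)) + 269/(-93) = 0/(-128) + 269*(-1/93) = 0*(-1/128) - 269/93 = 0 - 269/93 = -269/93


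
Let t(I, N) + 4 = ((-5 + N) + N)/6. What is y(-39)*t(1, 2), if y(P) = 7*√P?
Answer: -175*I*√39/6 ≈ -182.15*I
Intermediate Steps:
t(I, N) = -29/6 + N/3 (t(I, N) = -4 + ((-5 + N) + N)/6 = -4 + (-5 + 2*N)*(⅙) = -4 + (-⅚ + N/3) = -29/6 + N/3)
y(-39)*t(1, 2) = (7*√(-39))*(-29/6 + (⅓)*2) = (7*(I*√39))*(-29/6 + ⅔) = (7*I*√39)*(-25/6) = -175*I*√39/6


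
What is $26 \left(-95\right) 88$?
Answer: $-217360$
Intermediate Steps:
$26 \left(-95\right) 88 = \left(-2470\right) 88 = -217360$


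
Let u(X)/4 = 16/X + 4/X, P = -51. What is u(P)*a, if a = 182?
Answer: -14560/51 ≈ -285.49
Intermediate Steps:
u(X) = 80/X (u(X) = 4*(16/X + 4/X) = 4*(20/X) = 80/X)
u(P)*a = (80/(-51))*182 = (80*(-1/51))*182 = -80/51*182 = -14560/51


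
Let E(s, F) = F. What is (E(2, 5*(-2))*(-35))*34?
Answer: 11900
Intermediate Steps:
(E(2, 5*(-2))*(-35))*34 = ((5*(-2))*(-35))*34 = -10*(-35)*34 = 350*34 = 11900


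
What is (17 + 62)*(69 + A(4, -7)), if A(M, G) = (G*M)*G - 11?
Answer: 20066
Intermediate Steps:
A(M, G) = -11 + M*G**2 (A(M, G) = M*G**2 - 11 = -11 + M*G**2)
(17 + 62)*(69 + A(4, -7)) = (17 + 62)*(69 + (-11 + 4*(-7)**2)) = 79*(69 + (-11 + 4*49)) = 79*(69 + (-11 + 196)) = 79*(69 + 185) = 79*254 = 20066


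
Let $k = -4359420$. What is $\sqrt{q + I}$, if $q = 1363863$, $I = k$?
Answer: $i \sqrt{2995557} \approx 1730.8 i$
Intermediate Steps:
$I = -4359420$
$\sqrt{q + I} = \sqrt{1363863 - 4359420} = \sqrt{-2995557} = i \sqrt{2995557}$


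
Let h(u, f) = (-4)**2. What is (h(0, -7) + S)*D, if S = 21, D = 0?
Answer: 0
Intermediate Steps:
h(u, f) = 16
(h(0, -7) + S)*D = (16 + 21)*0 = 37*0 = 0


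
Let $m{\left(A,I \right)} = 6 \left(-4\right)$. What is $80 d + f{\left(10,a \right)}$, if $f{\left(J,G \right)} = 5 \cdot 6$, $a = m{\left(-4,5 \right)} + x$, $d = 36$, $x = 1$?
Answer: $2910$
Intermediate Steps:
$m{\left(A,I \right)} = -24$
$a = -23$ ($a = -24 + 1 = -23$)
$f{\left(J,G \right)} = 30$
$80 d + f{\left(10,a \right)} = 80 \cdot 36 + 30 = 2880 + 30 = 2910$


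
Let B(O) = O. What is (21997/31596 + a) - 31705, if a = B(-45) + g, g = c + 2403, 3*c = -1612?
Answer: -944203399/31596 ≈ -29884.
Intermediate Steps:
c = -1612/3 (c = (⅓)*(-1612) = -1612/3 ≈ -537.33)
g = 5597/3 (g = -1612/3 + 2403 = 5597/3 ≈ 1865.7)
a = 5462/3 (a = -45 + 5597/3 = 5462/3 ≈ 1820.7)
(21997/31596 + a) - 31705 = (21997/31596 + 5462/3) - 31705 = 57547781/31596 - 31705 = -944203399/31596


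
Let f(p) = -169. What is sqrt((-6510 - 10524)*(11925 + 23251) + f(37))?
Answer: I*sqrt(599188153) ≈ 24478.0*I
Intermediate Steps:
sqrt((-6510 - 10524)*(11925 + 23251) + f(37)) = sqrt((-6510 - 10524)*(11925 + 23251) - 169) = sqrt(-17034*35176 - 169) = sqrt(-599187984 - 169) = sqrt(-599188153) = I*sqrt(599188153)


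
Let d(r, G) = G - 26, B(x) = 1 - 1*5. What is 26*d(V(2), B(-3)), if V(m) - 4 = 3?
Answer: -780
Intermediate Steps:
V(m) = 7 (V(m) = 4 + 3 = 7)
B(x) = -4 (B(x) = 1 - 5 = -4)
d(r, G) = -26 + G
26*d(V(2), B(-3)) = 26*(-26 - 4) = 26*(-30) = -780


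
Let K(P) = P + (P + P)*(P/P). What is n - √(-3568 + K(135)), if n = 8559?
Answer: 8559 - I*√3163 ≈ 8559.0 - 56.241*I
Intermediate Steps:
K(P) = 3*P (K(P) = P + (2*P)*1 = P + 2*P = 3*P)
n - √(-3568 + K(135)) = 8559 - √(-3568 + 3*135) = 8559 - √(-3568 + 405) = 8559 - √(-3163) = 8559 - I*√3163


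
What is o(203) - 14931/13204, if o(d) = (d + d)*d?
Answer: 1088232341/13204 ≈ 82417.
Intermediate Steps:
o(d) = 2*d**2 (o(d) = (2*d)*d = 2*d**2)
o(203) - 14931/13204 = 2*203**2 - 14931/13204 = 2*41209 - 14931*1/13204 = 82418 - 14931/13204 = 1088232341/13204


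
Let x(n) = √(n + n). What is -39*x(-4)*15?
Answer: -1170*I*√2 ≈ -1654.6*I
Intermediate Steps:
x(n) = √2*√n (x(n) = √(2*n) = √2*√n)
-39*x(-4)*15 = -39*√2*√(-4)*15 = -39*√2*2*I*15 = -78*I*√2*15 = -1170*I*√2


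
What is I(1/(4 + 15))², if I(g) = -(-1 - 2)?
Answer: 9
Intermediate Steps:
I(g) = 3 (I(g) = -1*(-3) = 3)
I(1/(4 + 15))² = 3² = 9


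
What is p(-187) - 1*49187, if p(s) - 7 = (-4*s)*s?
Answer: -189056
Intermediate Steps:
p(s) = 7 - 4*s² (p(s) = 7 + (-4*s)*s = 7 - 4*s²)
p(-187) - 1*49187 = (7 - 4*(-187)²) - 1*49187 = (7 - 4*34969) - 49187 = (7 - 139876) - 49187 = -139869 - 49187 = -189056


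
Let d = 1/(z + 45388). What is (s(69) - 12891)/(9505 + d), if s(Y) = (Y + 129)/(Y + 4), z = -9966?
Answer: -33326611590/24578086103 ≈ -1.3559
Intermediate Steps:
s(Y) = (129 + Y)/(4 + Y)
d = 1/35422 (d = 1/(-9966 + 45388) = 1/35422 ≈ 2.8231e-5)
(s(69) - 12891)/(9505 + d) = ((129 + 69)/(4 + 69) - 12891)/(9505 + 1/35422) = (198/73 - 12891)/(336686111/35422) = ((1/73)*198 - 12891)*(35422/336686111) = (198/73 - 12891)*(35422/336686111) = -940845/73*35422/336686111 = -33326611590/24578086103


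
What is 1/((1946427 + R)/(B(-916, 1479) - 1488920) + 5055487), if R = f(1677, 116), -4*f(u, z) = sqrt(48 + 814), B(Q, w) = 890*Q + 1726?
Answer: 214401239629054704432/1083902498478484386225301657 - 4604868*sqrt(862)/1083902498478484386225301657 ≈ 1.9780e-7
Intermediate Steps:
B(Q, w) = 1726 + 890*Q
f(u, z) = -sqrt(862)/4 (f(u, z) = -sqrt(48 + 814)/4 = -sqrt(862)/4)
R = -sqrt(862)/4 ≈ -7.3400
1/((1946427 + R)/(B(-916, 1479) - 1488920) + 5055487) = 1/((1946427 - sqrt(862)/4)/((1726 + 890*(-916)) - 1488920) + 5055487) = 1/((1946427 - sqrt(862)/4)/((1726 - 815240) - 1488920) + 5055487) = 1/((1946427 - sqrt(862)/4)/(-813514 - 1488920) + 5055487) = 1/((1946427 - sqrt(862)/4)/(-2302434) + 5055487) = 1/((1946427 - sqrt(862)/4)*(-1/2302434) + 5055487) = 1/((-648809/767478 + sqrt(862)/9209736) + 5055487) = 1/(3879974402977/767478 + sqrt(862)/9209736)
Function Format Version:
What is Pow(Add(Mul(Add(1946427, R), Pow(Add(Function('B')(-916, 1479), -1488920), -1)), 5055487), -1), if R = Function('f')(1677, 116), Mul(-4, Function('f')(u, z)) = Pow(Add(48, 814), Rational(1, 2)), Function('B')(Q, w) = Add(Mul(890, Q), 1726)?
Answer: Add(Rational(214401239629054704432, 1083902498478484386225301657), Mul(Rational(-4604868, 1083902498478484386225301657), Pow(862, Rational(1, 2)))) ≈ 1.9780e-7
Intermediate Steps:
Function('B')(Q, w) = Add(1726, Mul(890, Q))
Function('f')(u, z) = Mul(Rational(-1, 4), Pow(862, Rational(1, 2))) (Function('f')(u, z) = Mul(Rational(-1, 4), Pow(Add(48, 814), Rational(1, 2))) = Mul(Rational(-1, 4), Pow(862, Rational(1, 2))))
R = Mul(Rational(-1, 4), Pow(862, Rational(1, 2))) ≈ -7.3400
Pow(Add(Mul(Add(1946427, R), Pow(Add(Function('B')(-916, 1479), -1488920), -1)), 5055487), -1) = Pow(Add(Mul(Add(1946427, Mul(Rational(-1, 4), Pow(862, Rational(1, 2)))), Pow(Add(Add(1726, Mul(890, -916)), -1488920), -1)), 5055487), -1) = Pow(Add(Mul(Add(1946427, Mul(Rational(-1, 4), Pow(862, Rational(1, 2)))), Pow(Add(Add(1726, -815240), -1488920), -1)), 5055487), -1) = Pow(Add(Mul(Add(1946427, Mul(Rational(-1, 4), Pow(862, Rational(1, 2)))), Pow(Add(-813514, -1488920), -1)), 5055487), -1) = Pow(Add(Mul(Add(1946427, Mul(Rational(-1, 4), Pow(862, Rational(1, 2)))), Pow(-2302434, -1)), 5055487), -1) = Pow(Add(Mul(Add(1946427, Mul(Rational(-1, 4), Pow(862, Rational(1, 2)))), Rational(-1, 2302434)), 5055487), -1) = Pow(Add(Add(Rational(-648809, 767478), Mul(Rational(1, 9209736), Pow(862, Rational(1, 2)))), 5055487), -1) = Pow(Add(Rational(3879974402977, 767478), Mul(Rational(1, 9209736), Pow(862, Rational(1, 2)))), -1)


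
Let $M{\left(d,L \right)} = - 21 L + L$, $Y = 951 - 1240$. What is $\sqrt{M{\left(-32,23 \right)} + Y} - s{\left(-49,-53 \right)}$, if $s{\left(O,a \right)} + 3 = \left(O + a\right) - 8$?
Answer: $113 + i \sqrt{749} \approx 113.0 + 27.368 i$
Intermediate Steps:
$s{\left(O,a \right)} = -11 + O + a$ ($s{\left(O,a \right)} = -3 - \left(8 - O - a\right) = -3 + \left(-8 + O + a\right) = -11 + O + a$)
$Y = -289$ ($Y = 951 - 1240 = -289$)
$M{\left(d,L \right)} = - 20 L$
$\sqrt{M{\left(-32,23 \right)} + Y} - s{\left(-49,-53 \right)} = \sqrt{\left(-20\right) 23 - 289} - \left(-11 - 49 - 53\right) = \sqrt{-460 - 289} - -113 = \sqrt{-749} + 113 = i \sqrt{749} + 113 = 113 + i \sqrt{749}$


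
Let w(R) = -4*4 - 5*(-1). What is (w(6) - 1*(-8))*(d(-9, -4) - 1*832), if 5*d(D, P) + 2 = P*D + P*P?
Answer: 2466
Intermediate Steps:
d(D, P) = -⅖ + P²/5 + D*P/5 (d(D, P) = -⅖ + (P*D + P*P)/5 = -⅖ + (D*P + P²)/5 = -⅖ + (P² + D*P)/5 = -⅖ + (P²/5 + D*P/5) = -⅖ + P²/5 + D*P/5)
w(R) = -11 (w(R) = -16 + 5 = -11)
(w(6) - 1*(-8))*(d(-9, -4) - 1*832) = (-11 - 1*(-8))*((-⅖ + (⅕)*(-4)² + (⅕)*(-9)*(-4)) - 1*832) = (-11 + 8)*((-⅖ + (⅕)*16 + 36/5) - 832) = -3*((-⅖ + 16/5 + 36/5) - 832) = -3*(10 - 832) = -3*(-822) = 2466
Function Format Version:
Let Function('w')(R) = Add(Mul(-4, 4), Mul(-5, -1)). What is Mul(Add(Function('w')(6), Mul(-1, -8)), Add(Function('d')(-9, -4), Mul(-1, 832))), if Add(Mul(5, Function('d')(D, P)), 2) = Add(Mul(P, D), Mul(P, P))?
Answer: 2466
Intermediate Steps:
Function('d')(D, P) = Add(Rational(-2, 5), Mul(Rational(1, 5), Pow(P, 2)), Mul(Rational(1, 5), D, P)) (Function('d')(D, P) = Add(Rational(-2, 5), Mul(Rational(1, 5), Add(Mul(P, D), Mul(P, P)))) = Add(Rational(-2, 5), Mul(Rational(1, 5), Add(Mul(D, P), Pow(P, 2)))) = Add(Rational(-2, 5), Mul(Rational(1, 5), Add(Pow(P, 2), Mul(D, P)))) = Add(Rational(-2, 5), Add(Mul(Rational(1, 5), Pow(P, 2)), Mul(Rational(1, 5), D, P))) = Add(Rational(-2, 5), Mul(Rational(1, 5), Pow(P, 2)), Mul(Rational(1, 5), D, P)))
Function('w')(R) = -11 (Function('w')(R) = Add(-16, 5) = -11)
Mul(Add(Function('w')(6), Mul(-1, -8)), Add(Function('d')(-9, -4), Mul(-1, 832))) = Mul(Add(-11, Mul(-1, -8)), Add(Add(Rational(-2, 5), Mul(Rational(1, 5), Pow(-4, 2)), Mul(Rational(1, 5), -9, -4)), Mul(-1, 832))) = Mul(Add(-11, 8), Add(Add(Rational(-2, 5), Mul(Rational(1, 5), 16), Rational(36, 5)), -832)) = Mul(-3, Add(Add(Rational(-2, 5), Rational(16, 5), Rational(36, 5)), -832)) = Mul(-3, Add(10, -832)) = Mul(-3, -822) = 2466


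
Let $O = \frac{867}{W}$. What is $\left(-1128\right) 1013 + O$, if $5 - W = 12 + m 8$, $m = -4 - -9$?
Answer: $- \frac{53706075}{47} \approx -1.1427 \cdot 10^{6}$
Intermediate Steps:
$m = 5$ ($m = -4 + 9 = 5$)
$W = -47$ ($W = 5 - \left(12 + 5 \cdot 8\right) = 5 - \left(12 + 40\right) = 5 - 52 = -47$)
$O = - \frac{867}{47}$ ($O = \frac{867}{-47} = 867 \left(- \frac{1}{47}\right) = - \frac{867}{47} \approx -18.447$)
$\left(-1128\right) 1013 + O = \left(-1128\right) 1013 - \frac{867}{47} = -1142664 - \frac{867}{47} = - \frac{53706075}{47}$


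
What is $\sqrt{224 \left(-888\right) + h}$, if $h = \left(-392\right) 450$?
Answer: $4 i \sqrt{23457} \approx 612.63 i$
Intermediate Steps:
$h = -176400$
$\sqrt{224 \left(-888\right) + h} = \sqrt{224 \left(-888\right) - 176400} = \sqrt{-198912 - 176400} = \sqrt{-375312} = 4 i \sqrt{23457}$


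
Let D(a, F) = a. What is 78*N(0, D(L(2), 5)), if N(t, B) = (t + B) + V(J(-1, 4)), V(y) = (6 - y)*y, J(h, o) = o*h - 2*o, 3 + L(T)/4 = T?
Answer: -17160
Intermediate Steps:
L(T) = -12 + 4*T
J(h, o) = -2*o + h*o (J(h, o) = h*o - 2*o = -2*o + h*o)
V(y) = y*(6 - y)
N(t, B) = -216 + B + t (N(t, B) = (t + B) + (4*(-2 - 1))*(6 - 4*(-2 - 1)) = (B + t) + (4*(-3))*(6 - 4*(-3)) = (B + t) - 12*(6 - 1*(-12)) = (B + t) - 12*(6 + 12) = (B + t) - 12*18 = (B + t) - 216 = -216 + B + t)
78*N(0, D(L(2), 5)) = 78*(-216 + (-12 + 4*2) + 0) = 78*(-216 + (-12 + 8) + 0) = 78*(-216 - 4 + 0) = 78*(-220) = -17160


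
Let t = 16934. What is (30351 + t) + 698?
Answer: 47983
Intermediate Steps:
(30351 + t) + 698 = (30351 + 16934) + 698 = 47285 + 698 = 47983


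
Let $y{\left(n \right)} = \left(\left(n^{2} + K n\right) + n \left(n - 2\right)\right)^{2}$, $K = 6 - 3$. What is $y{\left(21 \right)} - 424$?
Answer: $814985$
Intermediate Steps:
$K = 3$
$y{\left(n \right)} = \left(n^{2} + 3 n + n \left(-2 + n\right)\right)^{2}$ ($y{\left(n \right)} = \left(\left(n^{2} + 3 n\right) + n \left(n - 2\right)\right)^{2} = \left(\left(n^{2} + 3 n\right) + n \left(-2 + n\right)\right)^{2} = \left(n^{2} + 3 n + n \left(-2 + n\right)\right)^{2}$)
$y{\left(21 \right)} - 424 = 21^{2} \left(1 + 2 \cdot 21\right)^{2} - 424 = 441 \left(1 + 42\right)^{2} - 424 = 441 \cdot 43^{2} - 424 = 441 \cdot 1849 - 424 = 815409 - 424 = 814985$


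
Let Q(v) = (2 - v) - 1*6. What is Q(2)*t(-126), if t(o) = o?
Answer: 756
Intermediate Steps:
Q(v) = -4 - v (Q(v) = (2 - v) - 6 = -4 - v)
Q(2)*t(-126) = (-4 - 1*2)*(-126) = (-4 - 2)*(-126) = -6*(-126) = 756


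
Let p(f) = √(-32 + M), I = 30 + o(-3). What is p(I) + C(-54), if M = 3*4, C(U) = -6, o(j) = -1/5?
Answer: -6 + 2*I*√5 ≈ -6.0 + 4.4721*I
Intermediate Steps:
o(j) = -⅕ (o(j) = -1*⅕ = -⅕)
I = 149/5 (I = 30 - ⅕ = 149/5 ≈ 29.800)
M = 12
p(f) = 2*I*√5 (p(f) = √(-32 + 12) = √(-20) = 2*I*√5)
p(I) + C(-54) = 2*I*√5 - 6 = -6 + 2*I*√5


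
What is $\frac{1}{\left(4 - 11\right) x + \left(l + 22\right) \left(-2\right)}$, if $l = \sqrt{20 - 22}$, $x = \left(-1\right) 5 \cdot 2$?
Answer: $\frac{13}{342} + \frac{i \sqrt{2}}{342} \approx 0.038012 + 0.0041351 i$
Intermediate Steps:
$x = -10$ ($x = \left(-5\right) 2 = -10$)
$l = i \sqrt{2}$ ($l = \sqrt{-2} = i \sqrt{2} \approx 1.4142 i$)
$\frac{1}{\left(4 - 11\right) x + \left(l + 22\right) \left(-2\right)} = \frac{1}{\left(4 - 11\right) \left(-10\right) + \left(i \sqrt{2} + 22\right) \left(-2\right)} = \frac{1}{\left(-7\right) \left(-10\right) + \left(22 + i \sqrt{2}\right) \left(-2\right)} = \frac{1}{70 - \left(44 + 2 i \sqrt{2}\right)} = \frac{1}{26 - 2 i \sqrt{2}}$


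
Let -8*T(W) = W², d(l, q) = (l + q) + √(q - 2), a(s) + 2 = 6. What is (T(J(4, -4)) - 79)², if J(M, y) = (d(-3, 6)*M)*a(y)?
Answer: 772641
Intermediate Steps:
a(s) = 4 (a(s) = -2 + 6 = 4)
d(l, q) = l + q + √(-2 + q) (d(l, q) = (l + q) + √(-2 + q) = l + q + √(-2 + q))
J(M, y) = 20*M (J(M, y) = ((-3 + 6 + √(-2 + 6))*M)*4 = ((-3 + 6 + √4)*M)*4 = ((-3 + 6 + 2)*M)*4 = (5*M)*4 = 20*M)
T(W) = -W²/8
(T(J(4, -4)) - 79)² = (-(20*4)²/8 - 79)² = (-⅛*80² - 79)² = (-⅛*6400 - 79)² = (-800 - 79)² = (-879)² = 772641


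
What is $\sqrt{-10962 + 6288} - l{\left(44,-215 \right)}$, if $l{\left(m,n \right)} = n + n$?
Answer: $430 + i \sqrt{4674} \approx 430.0 + 68.367 i$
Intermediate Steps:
$l{\left(m,n \right)} = 2 n$
$\sqrt{-10962 + 6288} - l{\left(44,-215 \right)} = \sqrt{-10962 + 6288} - 2 \left(-215\right) = \sqrt{-4674} - -430 = i \sqrt{4674} + 430 = 430 + i \sqrt{4674}$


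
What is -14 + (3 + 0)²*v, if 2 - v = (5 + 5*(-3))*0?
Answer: 4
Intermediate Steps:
v = 2 (v = 2 - (5 + 5*(-3))*0 = 2 - (5 - 15)*0 = 2 - (-10)*0 = 2 - 1*0 = 2 + 0 = 2)
-14 + (3 + 0)²*v = -14 + (3 + 0)²*2 = -14 + 3²*2 = -14 + 9*2 = -14 + 18 = 4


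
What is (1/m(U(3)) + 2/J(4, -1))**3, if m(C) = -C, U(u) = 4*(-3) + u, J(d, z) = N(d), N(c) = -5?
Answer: -2197/91125 ≈ -0.024110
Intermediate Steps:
J(d, z) = -5
U(u) = -12 + u
(1/m(U(3)) + 2/J(4, -1))**3 = (1/(-(-12 + 3)) + 2/(-5))**3 = (1/(-1*(-9)) + 2*(-1/5))**3 = (1/9 - 2/5)**3 = (-13/45)**3 = -2197/91125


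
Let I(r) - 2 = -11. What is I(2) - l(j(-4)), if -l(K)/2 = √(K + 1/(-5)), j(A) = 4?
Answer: -9 + 2*√95/5 ≈ -5.1013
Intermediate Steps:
l(K) = -2*√(-⅕ + K) (l(K) = -2*√(K + 1/(-5)) = -2*√(K - ⅕) = -2*√(-⅕ + K))
I(r) = -9 (I(r) = 2 - 11 = -9)
I(2) - l(j(-4)) = -9 - (-2)*√(-5 + 25*4)/5 = -9 - (-2)*√(-5 + 100)/5 = -9 - (-2)*√95/5 = -9 + 2*√95/5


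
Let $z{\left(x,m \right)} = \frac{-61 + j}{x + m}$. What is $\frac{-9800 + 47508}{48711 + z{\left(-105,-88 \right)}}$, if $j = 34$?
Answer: $\frac{3638822}{4700625} \approx 0.77411$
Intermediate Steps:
$z{\left(x,m \right)} = - \frac{27}{m + x}$ ($z{\left(x,m \right)} = \frac{-61 + 34}{x + m} = - \frac{27}{m + x}$)
$\frac{-9800 + 47508}{48711 + z{\left(-105,-88 \right)}} = \frac{-9800 + 47508}{48711 - \frac{27}{-88 - 105}} = \frac{37708}{48711 - \frac{27}{-193}} = \frac{37708}{48711 - - \frac{27}{193}} = \frac{37708}{48711 + \frac{27}{193}} = \frac{37708}{\frac{9401250}{193}} = 37708 \cdot \frac{193}{9401250} = \frac{3638822}{4700625}$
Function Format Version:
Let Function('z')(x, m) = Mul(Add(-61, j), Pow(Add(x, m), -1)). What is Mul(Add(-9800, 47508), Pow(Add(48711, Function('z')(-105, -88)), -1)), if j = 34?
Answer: Rational(3638822, 4700625) ≈ 0.77411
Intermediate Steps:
Function('z')(x, m) = Mul(-27, Pow(Add(m, x), -1)) (Function('z')(x, m) = Mul(Add(-61, 34), Pow(Add(x, m), -1)) = Mul(-27, Pow(Add(m, x), -1)))
Mul(Add(-9800, 47508), Pow(Add(48711, Function('z')(-105, -88)), -1)) = Mul(Add(-9800, 47508), Pow(Add(48711, Mul(-27, Pow(Add(-88, -105), -1))), -1)) = Mul(37708, Pow(Add(48711, Mul(-27, Pow(-193, -1))), -1)) = Mul(37708, Pow(Add(48711, Mul(-27, Rational(-1, 193))), -1)) = Mul(37708, Pow(Add(48711, Rational(27, 193)), -1)) = Mul(37708, Pow(Rational(9401250, 193), -1)) = Mul(37708, Rational(193, 9401250)) = Rational(3638822, 4700625)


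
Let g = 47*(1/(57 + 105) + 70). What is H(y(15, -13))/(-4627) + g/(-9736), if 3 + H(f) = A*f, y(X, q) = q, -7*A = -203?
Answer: -1866967769/7297852464 ≈ -0.25582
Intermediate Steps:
A = 29 (A = -⅐*(-203) = 29)
g = 533027/162 (g = 47*(1/162 + 70) = 47*(11341/162) = 533027/162 ≈ 3290.3)
H(f) = -3 + 29*f
H(y(15, -13))/(-4627) + g/(-9736) = (-3 + 29*(-13))/(-4627) + (533027/162)/(-9736) = (-3 - 377)*(-1/4627) + (533027/162)*(-1/9736) = -380*(-1/4627) - 533027/1577232 = 380/4627 - 533027/1577232 = -1866967769/7297852464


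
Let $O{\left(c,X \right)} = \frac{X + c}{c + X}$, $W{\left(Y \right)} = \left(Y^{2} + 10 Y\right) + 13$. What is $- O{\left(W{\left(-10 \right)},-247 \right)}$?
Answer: $-1$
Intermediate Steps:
$W{\left(Y \right)} = 13 + Y^{2} + 10 Y$
$O{\left(c,X \right)} = 1$ ($O{\left(c,X \right)} = \frac{X + c}{X + c} = 1$)
$- O{\left(W{\left(-10 \right)},-247 \right)} = \left(-1\right) 1 = -1$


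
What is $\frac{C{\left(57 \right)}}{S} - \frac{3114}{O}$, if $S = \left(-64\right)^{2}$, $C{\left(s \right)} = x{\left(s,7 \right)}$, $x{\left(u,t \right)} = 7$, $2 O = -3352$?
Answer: $\frac{3191669}{1716224} \approx 1.8597$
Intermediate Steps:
$O = -1676$ ($O = \frac{1}{2} \left(-3352\right) = -1676$)
$C{\left(s \right)} = 7$
$S = 4096$
$\frac{C{\left(57 \right)}}{S} - \frac{3114}{O} = \frac{7}{4096} - \frac{3114}{-1676} = 7 \cdot \frac{1}{4096} - - \frac{1557}{838} = \frac{7}{4096} + \frac{1557}{838} = \frac{3191669}{1716224}$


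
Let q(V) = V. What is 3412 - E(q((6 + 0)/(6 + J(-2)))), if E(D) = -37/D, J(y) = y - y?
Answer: 3449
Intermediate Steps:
J(y) = 0
3412 - E(q((6 + 0)/(6 + J(-2)))) = 3412 - (-37)/((6 + 0)/(6 + 0)) = 3412 - (-37)/(6/6) = 3412 - (-37)/(6*(⅙)) = 3412 - (-37)/1 = 3412 - (-37) = 3412 - 1*(-37) = 3412 + 37 = 3449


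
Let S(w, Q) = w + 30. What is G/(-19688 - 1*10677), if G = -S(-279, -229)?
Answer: -249/30365 ≈ -0.0082002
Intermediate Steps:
S(w, Q) = 30 + w
G = 249 (G = -(30 - 279) = -1*(-249) = 249)
G/(-19688 - 1*10677) = 249/(-19688 - 1*10677) = 249/(-19688 - 10677) = 249/(-30365) = 249*(-1/30365) = -249/30365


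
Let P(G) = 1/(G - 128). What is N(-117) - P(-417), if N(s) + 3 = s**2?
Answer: 7458871/545 ≈ 13686.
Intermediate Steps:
N(s) = -3 + s**2
P(G) = 1/(-128 + G)
N(-117) - P(-417) = (-3 + (-117)**2) - 1/(-128 - 417) = (-3 + 13689) - 1/(-545) = 13686 - 1*(-1/545) = 13686 + 1/545 = 7458871/545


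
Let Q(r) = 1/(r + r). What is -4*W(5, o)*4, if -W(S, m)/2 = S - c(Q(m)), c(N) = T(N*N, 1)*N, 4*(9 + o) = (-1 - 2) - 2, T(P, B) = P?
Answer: 11027616/68921 ≈ 160.00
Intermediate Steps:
Q(r) = 1/(2*r)
o = -41/4 (o = -9 + ((-1 - 2) - 2)/4 = -9 + (-3 - 2)/4 = -9 + (¼)*(-5) = -9 - 5/4 = -41/4 ≈ -10.250)
c(N) = N³ (c(N) = (N*N)*N = N²*N = N³)
W(S, m) = -2*S + 1/(4*m³) (W(S, m) = -2*(S - (1/(2*m))³) = -2*(S - 1/(8*m³)) = -2*S + 1/(4*m³))
-4*W(5, o)*4 = -4*(-2*5 + 1/(4*(-41/4)³))*4 = -4*(-10 + (¼)*(-64/68921))*4 = -4*(-10 - 16/68921)*4 = -4*(-689226/68921)*4 = (2756904/68921)*4 = 11027616/68921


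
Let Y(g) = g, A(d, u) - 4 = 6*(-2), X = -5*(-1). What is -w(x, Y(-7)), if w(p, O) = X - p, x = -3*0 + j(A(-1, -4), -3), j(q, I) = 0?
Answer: -5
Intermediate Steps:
X = 5
A(d, u) = -8 (A(d, u) = 4 + 6*(-2) = 4 - 12 = -8)
x = 0 (x = -3*0 + 0 = 0 + 0 = 0)
w(p, O) = 5 - p
-w(x, Y(-7)) = -(5 - 1*0) = -(5 + 0) = -1*5 = -5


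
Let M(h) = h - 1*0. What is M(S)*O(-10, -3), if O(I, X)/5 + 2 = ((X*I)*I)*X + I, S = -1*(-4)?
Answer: 17760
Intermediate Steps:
S = 4
O(I, X) = -10 + 5*I + 5*I²*X² (O(I, X) = -10 + 5*(((X*I)*I)*X + I) = -10 + 5*(((I*X)*I)*X + I) = -10 + 5*((X*I²)*X + I) = -10 + 5*(I²*X² + I) = -10 + 5*(I + I²*X²) = -10 + (5*I + 5*I²*X²) = -10 + 5*I + 5*I²*X²)
M(h) = h (M(h) = h + 0 = h)
M(S)*O(-10, -3) = 4*(-10 + 5*(-10) + 5*(-10)²*(-3)²) = 4*(-10 - 50 + 5*100*9) = 4*(-10 - 50 + 4500) = 4*4440 = 17760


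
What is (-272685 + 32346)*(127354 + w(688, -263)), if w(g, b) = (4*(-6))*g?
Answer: -26639655438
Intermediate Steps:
w(g, b) = -24*g
(-272685 + 32346)*(127354 + w(688, -263)) = (-272685 + 32346)*(127354 - 24*688) = -240339*(127354 - 16512) = -240339*110842 = -26639655438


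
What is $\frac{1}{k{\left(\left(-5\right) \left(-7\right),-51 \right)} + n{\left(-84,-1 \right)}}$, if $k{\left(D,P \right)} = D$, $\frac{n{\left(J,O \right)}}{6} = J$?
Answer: $- \frac{1}{469} \approx -0.0021322$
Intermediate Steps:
$n{\left(J,O \right)} = 6 J$
$\frac{1}{k{\left(\left(-5\right) \left(-7\right),-51 \right)} + n{\left(-84,-1 \right)}} = \frac{1}{\left(-5\right) \left(-7\right) + 6 \left(-84\right)} = \frac{1}{35 - 504} = \frac{1}{-469} = - \frac{1}{469}$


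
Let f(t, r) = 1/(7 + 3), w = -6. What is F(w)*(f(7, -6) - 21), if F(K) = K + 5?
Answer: 209/10 ≈ 20.900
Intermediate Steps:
F(K) = 5 + K
f(t, r) = ⅒ (f(t, r) = 1/10 = ⅒)
F(w)*(f(7, -6) - 21) = (5 - 6)*(⅒ - 21) = -1*(-209/10) = 209/10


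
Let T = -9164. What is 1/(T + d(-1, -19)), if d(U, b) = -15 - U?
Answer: -1/9178 ≈ -0.00010896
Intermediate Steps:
1/(T + d(-1, -19)) = 1/(-9164 + (-15 - 1*(-1))) = 1/(-9164 + (-15 + 1)) = 1/(-9164 - 14) = 1/(-9178) = -1/9178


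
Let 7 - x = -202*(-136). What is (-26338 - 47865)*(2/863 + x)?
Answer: 1758781247479/863 ≈ 2.0380e+9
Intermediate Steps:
x = -27465 (x = 7 - (-202)*(-136) = 7 - 1*27472 = 7 - 27472 = -27465)
(-26338 - 47865)*(2/863 + x) = (-26338 - 47865)*(2/863 - 27465) = -74203*((1/863)*2 - 27465) = -74203*(2/863 - 27465) = -74203*(-23702293/863) = 1758781247479/863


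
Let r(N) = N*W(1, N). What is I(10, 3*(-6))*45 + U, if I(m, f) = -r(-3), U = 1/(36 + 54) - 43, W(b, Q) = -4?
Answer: -52469/90 ≈ -582.99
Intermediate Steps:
r(N) = -4*N (r(N) = N*(-4) = -4*N)
U = -3869/90 (U = 1/90 - 43 = -3869/90 ≈ -42.989)
I(m, f) = -12 (I(m, f) = -(-4)*(-3) = -1*12 = -12)
I(10, 3*(-6))*45 + U = -12*45 - 3869/90 = -540 - 3869/90 = -52469/90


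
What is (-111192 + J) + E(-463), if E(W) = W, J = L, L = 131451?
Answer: 19796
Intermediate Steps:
J = 131451
(-111192 + J) + E(-463) = (-111192 + 131451) - 463 = 20259 - 463 = 19796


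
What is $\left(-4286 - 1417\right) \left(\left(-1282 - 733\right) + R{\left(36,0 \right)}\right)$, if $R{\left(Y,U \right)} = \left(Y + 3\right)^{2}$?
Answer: $2817282$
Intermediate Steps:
$R{\left(Y,U \right)} = \left(3 + Y\right)^{2}$
$\left(-4286 - 1417\right) \left(\left(-1282 - 733\right) + R{\left(36,0 \right)}\right) = \left(-4286 - 1417\right) \left(\left(-1282 - 733\right) + \left(3 + 36\right)^{2}\right) = - 5703 \left(-2015 + 39^{2}\right) = - 5703 \left(-2015 + 1521\right) = \left(-5703\right) \left(-494\right) = 2817282$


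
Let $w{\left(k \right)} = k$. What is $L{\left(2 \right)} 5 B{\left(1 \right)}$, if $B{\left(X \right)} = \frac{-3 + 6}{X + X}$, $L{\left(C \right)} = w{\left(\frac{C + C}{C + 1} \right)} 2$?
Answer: $20$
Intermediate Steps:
$L{\left(C \right)} = \frac{4 C}{1 + C}$ ($L{\left(C \right)} = \frac{C + C}{C + 1} \cdot 2 = \frac{2 C}{1 + C} 2 = \frac{4 C}{1 + C}$)
$B{\left(X \right)} = \frac{3}{2 X}$
$L{\left(2 \right)} 5 B{\left(1 \right)} = 4 \cdot 2 \frac{1}{1 + 2} \cdot 5 \frac{3}{2 \cdot 1} = 4 \cdot 2 \cdot \frac{1}{3} \cdot 5 \cdot \frac{3}{2} \cdot 1 = 4 \cdot 2 \cdot \frac{1}{3} \cdot 5 \cdot \frac{3}{2} = \frac{8}{3} \cdot 5 \cdot \frac{3}{2} = \frac{40}{3} \cdot \frac{3}{2} = 20$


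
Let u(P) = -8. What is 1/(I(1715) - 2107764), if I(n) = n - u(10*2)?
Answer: -1/2106041 ≈ -4.7482e-7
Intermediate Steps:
I(n) = 8 + n (I(n) = n - 1*(-8) = n + 8 = 8 + n)
1/(I(1715) - 2107764) = 1/((8 + 1715) - 2107764) = 1/(1723 - 2107764) = 1/(-2106041) = -1/2106041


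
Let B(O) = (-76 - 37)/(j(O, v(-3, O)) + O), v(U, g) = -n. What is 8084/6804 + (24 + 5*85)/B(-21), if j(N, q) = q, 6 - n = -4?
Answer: 23904592/192213 ≈ 124.37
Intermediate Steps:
n = 10 (n = 6 - 1*(-4) = 6 + 4 = 10)
v(U, g) = -10 (v(U, g) = -1*10 = -10)
B(O) = -113/(-10 + O) (B(O) = (-76 - 37)/(-10 + O) = -113/(-10 + O))
8084/6804 + (24 + 5*85)/B(-21) = 8084/6804 + (24 + 5*85)/((-113/(-10 - 21))) = 8084*(1/6804) + (24 + 425)/((-113/(-31))) = 2021/1701 + 449/((-113*(-1/31))) = 2021/1701 + 449/(113/31) = 2021/1701 + 449*(31/113) = 2021/1701 + 13919/113 = 23904592/192213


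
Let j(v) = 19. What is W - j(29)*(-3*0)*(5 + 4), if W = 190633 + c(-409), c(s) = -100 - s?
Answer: 190942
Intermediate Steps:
W = 190942 (W = 190633 + (-100 - 1*(-409)) = 190633 + (-100 + 409) = 190633 + 309 = 190942)
W - j(29)*(-3*0)*(5 + 4) = 190942 - 19*(-3*0)*(5 + 4) = 190942 - 19*0*9 = 190942 - 19*0 = 190942 - 1*0 = 190942 + 0 = 190942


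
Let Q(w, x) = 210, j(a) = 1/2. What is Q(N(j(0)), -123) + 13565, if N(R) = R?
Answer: 13775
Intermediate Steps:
j(a) = ½
Q(N(j(0)), -123) + 13565 = 210 + 13565 = 13775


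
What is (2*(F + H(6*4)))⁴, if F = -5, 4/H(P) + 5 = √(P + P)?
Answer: 1978042384/279841 - 952663040*√3/279841 ≈ 1172.0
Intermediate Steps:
H(P) = 4/(-5 + √2*√P) (H(P) = 4/(-5 + √(P + P)) = 4/(-5 + √(2*P)) = 4/(-5 + √2*√P))
(2*(F + H(6*4)))⁴ = (2*(-5 + 4/(-5 + √2*√(6*4))))⁴ = (2*(-5 + 4/(-5 + √2*√24)))⁴ = (2*(-5 + 4/(-5 + √2*(2*√6))))⁴ = (2*(-5 + 4/(-5 + 4*√3)))⁴ = (-10 + 8/(-5 + 4*√3))⁴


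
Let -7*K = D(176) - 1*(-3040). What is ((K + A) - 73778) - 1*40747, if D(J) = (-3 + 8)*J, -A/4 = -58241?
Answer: 117879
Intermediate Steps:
A = 232964 (A = -4*(-58241) = 232964)
D(J) = 5*J
K = -560 (K = -(5*176 - 1*(-3040))/7 = -(880 + 3040)/7 = -1/7*3920 = -560)
((K + A) - 73778) - 1*40747 = ((-560 + 232964) - 73778) - 1*40747 = (232404 - 73778) - 40747 = 158626 - 40747 = 117879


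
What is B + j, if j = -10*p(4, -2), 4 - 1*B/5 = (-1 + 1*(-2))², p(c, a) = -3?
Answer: 5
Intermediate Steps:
B = -25 (B = 20 - 5*(-1 + 1*(-2))² = 20 - 5*(-1 - 2)² = 20 - 5*(-3)² = 20 - 5*9 = 20 - 45 = -25)
j = 30 (j = -10*(-3) = 30)
B + j = -25 + 30 = 5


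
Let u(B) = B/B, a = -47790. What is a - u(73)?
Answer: -47791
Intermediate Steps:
u(B) = 1
a - u(73) = -47790 - 1*1 = -47790 - 1 = -47791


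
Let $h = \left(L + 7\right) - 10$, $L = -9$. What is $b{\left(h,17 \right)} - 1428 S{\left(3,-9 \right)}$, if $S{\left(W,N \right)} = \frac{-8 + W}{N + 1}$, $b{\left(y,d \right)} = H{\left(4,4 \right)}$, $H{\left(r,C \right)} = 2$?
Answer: $- \frac{1781}{2} \approx -890.5$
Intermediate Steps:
$h = -12$ ($h = \left(-9 + 7\right) - 10 = -2 - 10 = -12$)
$b{\left(y,d \right)} = 2$
$S{\left(W,N \right)} = \frac{-8 + W}{1 + N}$
$b{\left(h,17 \right)} - 1428 S{\left(3,-9 \right)} = 2 - 1428 \frac{-8 + 3}{1 - 9} = 2 - 1428 \frac{1}{-8} \left(-5\right) = 2 - 1428 \left(\left(- \frac{1}{8}\right) \left(-5\right)\right) = 2 - \frac{1785}{2} = - \frac{1781}{2}$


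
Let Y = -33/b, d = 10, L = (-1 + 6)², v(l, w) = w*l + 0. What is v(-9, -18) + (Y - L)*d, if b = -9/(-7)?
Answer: -1034/3 ≈ -344.67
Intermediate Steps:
v(l, w) = l*w (v(l, w) = l*w + 0 = l*w)
b = 9/7 (b = -9*(-⅐) = 9/7 ≈ 1.2857)
L = 25 (L = 5² = 25)
Y = -77/3 (Y = -33/9/7 = -33*7/9 = -77/3 ≈ -25.667)
v(-9, -18) + (Y - L)*d = -9*(-18) + (-77/3 - 1*25)*10 = 162 + (-77/3 - 25)*10 = 162 - 152/3*10 = 162 - 1520/3 = -1034/3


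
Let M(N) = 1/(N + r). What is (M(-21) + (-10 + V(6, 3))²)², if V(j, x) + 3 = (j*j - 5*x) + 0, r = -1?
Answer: 1979649/484 ≈ 4090.2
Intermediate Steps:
M(N) = 1/(-1 + N) (M(N) = 1/(N - 1) = 1/(-1 + N))
V(j, x) = -3 + j² - 5*x (V(j, x) = -3 + ((j*j - 5*x) + 0) = -3 + ((j² - 5*x) + 0) = -3 + (j² - 5*x) = -3 + j² - 5*x)
(M(-21) + (-10 + V(6, 3))²)² = (1/(-1 - 21) + (-10 + (-3 + 6² - 5*3))²)² = (1/(-22) + (-10 + (-3 + 36 - 15))²)² = (-1/22 + (-10 + 18)²)² = (-1/22 + 8²)² = (-1/22 + 64)² = (1407/22)² = 1979649/484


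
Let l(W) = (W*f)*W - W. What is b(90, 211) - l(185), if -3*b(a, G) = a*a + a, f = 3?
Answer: -105220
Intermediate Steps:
b(a, G) = -a/3 - a²/3 (b(a, G) = -(a*a + a)/3 = -(a² + a)/3 = -(a + a²)/3 = -a/3 - a²/3)
l(W) = -W + 3*W² (l(W) = (W*3)*W - W = (3*W)*W - W = 3*W² - W = -W + 3*W²)
b(90, 211) - l(185) = -⅓*90*(1 + 90) - 185*(-1 + 3*185) = -⅓*90*91 - 185*(-1 + 555) = -2730 - 185*554 = -2730 - 1*102490 = -2730 - 102490 = -105220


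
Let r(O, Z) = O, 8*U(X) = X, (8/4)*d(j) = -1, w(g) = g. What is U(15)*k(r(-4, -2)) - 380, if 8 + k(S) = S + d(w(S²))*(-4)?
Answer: -1595/4 ≈ -398.75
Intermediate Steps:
d(j) = -½ (d(j) = (½)*(-1) = -½)
U(X) = X/8
k(S) = -6 + S (k(S) = -8 + (S - ½*(-4)) = -8 + (S + 2) = -8 + (2 + S) = -6 + S)
U(15)*k(r(-4, -2)) - 380 = ((⅛)*15)*(-6 - 4) - 380 = (15/8)*(-10) - 380 = -75/4 - 380 = -1595/4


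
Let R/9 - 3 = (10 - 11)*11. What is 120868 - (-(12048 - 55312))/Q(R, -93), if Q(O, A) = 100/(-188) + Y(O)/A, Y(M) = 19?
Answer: 289030084/1609 ≈ 1.7963e+5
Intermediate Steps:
R = -72 (R = 27 + 9*((10 - 11)*11) = 27 + 9*(-1*11) = 27 + 9*(-11) = 27 - 99 = -72)
Q(O, A) = -25/47 + 19/A (Q(O, A) = 100/(-188) + 19/A = 100*(-1/188) + 19/A = -25/47 + 19/A)
120868 - (-(12048 - 55312))/Q(R, -93) = 120868 - (-(12048 - 55312))/(-25/47 + 19/(-93)) = 120868 - (-1*(-43264))/(-25/47 + 19*(-1/93)) = 120868 - 43264/(-25/47 - 19/93) = 120868 - 43264/(-3218/4371) = 120868 - 43264*(-4371)/3218 = 120868 - 1*(-94553472/1609) = 120868 + 94553472/1609 = 289030084/1609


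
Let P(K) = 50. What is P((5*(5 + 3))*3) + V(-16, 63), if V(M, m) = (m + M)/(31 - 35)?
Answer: 153/4 ≈ 38.250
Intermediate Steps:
V(M, m) = -M/4 - m/4 (V(M, m) = (M + m)/(-4) = (M + m)*(-¼) = -M/4 - m/4)
P((5*(5 + 3))*3) + V(-16, 63) = 50 + (-¼*(-16) - ¼*63) = 50 + (4 - 63/4) = 50 - 47/4 = 153/4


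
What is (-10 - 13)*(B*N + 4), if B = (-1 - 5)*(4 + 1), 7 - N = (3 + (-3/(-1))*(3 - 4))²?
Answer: 4738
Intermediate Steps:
N = 7 (N = 7 - (3 + (-3/(-1))*(3 - 4))² = 7 - (3 - 3*(-1)*(-1))² = 7 - (3 + 3*(-1))² = 7 - (3 - 3)² = 7 - 1*0² = 7 - 1*0 = 7 + 0 = 7)
B = -30 (B = -6*5 = -30)
(-10 - 13)*(B*N + 4) = (-10 - 13)*(-30*7 + 4) = -23*(-210 + 4) = -23*(-206) = 4738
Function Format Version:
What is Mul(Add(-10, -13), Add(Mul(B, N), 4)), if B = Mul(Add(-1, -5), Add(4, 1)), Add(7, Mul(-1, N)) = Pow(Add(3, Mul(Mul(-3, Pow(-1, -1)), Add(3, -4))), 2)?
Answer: 4738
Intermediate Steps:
N = 7 (N = Add(7, Mul(-1, Pow(Add(3, Mul(Mul(-3, Pow(-1, -1)), Add(3, -4))), 2))) = Add(7, Mul(-1, Pow(Add(3, Mul(Mul(-3, -1), -1)), 2))) = Add(7, Mul(-1, Pow(Add(3, Mul(3, -1)), 2))) = Add(7, Mul(-1, Pow(Add(3, -3), 2))) = Add(7, Mul(-1, Pow(0, 2))) = Add(7, Mul(-1, 0)) = Add(7, 0) = 7)
B = -30 (B = Mul(-6, 5) = -30)
Mul(Add(-10, -13), Add(Mul(B, N), 4)) = Mul(Add(-10, -13), Add(Mul(-30, 7), 4)) = Mul(-23, Add(-210, 4)) = Mul(-23, -206) = 4738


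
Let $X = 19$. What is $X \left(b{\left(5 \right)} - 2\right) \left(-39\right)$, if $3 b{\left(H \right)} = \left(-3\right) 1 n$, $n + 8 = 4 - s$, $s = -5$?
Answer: $2223$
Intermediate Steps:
$n = 1$ ($n = -8 + \left(4 - -5\right) = -8 + \left(4 + 5\right) = -8 + 9 = 1$)
$b{\left(H \right)} = -1$ ($b{\left(H \right)} = \frac{\left(-3\right) 1 \cdot 1}{3} = \frac{\left(-3\right) 1}{3} = \frac{1}{3} \left(-3\right) = -1$)
$X \left(b{\left(5 \right)} - 2\right) \left(-39\right) = 19 \left(-1 - 2\right) \left(-39\right) = 19 \left(-3\right) \left(-39\right) = \left(-57\right) \left(-39\right) = 2223$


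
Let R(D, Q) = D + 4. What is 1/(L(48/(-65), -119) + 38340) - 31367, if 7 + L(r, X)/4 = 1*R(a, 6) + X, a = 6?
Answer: -1188056491/37876 ≈ -31367.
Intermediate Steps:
R(D, Q) = 4 + D
L(r, X) = 12 + 4*X (L(r, X) = -28 + 4*(1*(4 + 6) + X) = -28 + 4*(1*10 + X) = -28 + 4*(10 + X) = -28 + (40 + 4*X) = 12 + 4*X)
1/(L(48/(-65), -119) + 38340) - 31367 = 1/((12 + 4*(-119)) + 38340) - 31367 = 1/((12 - 476) + 38340) - 31367 = 1/(-464 + 38340) - 31367 = 1/37876 - 31367 = -1188056491/37876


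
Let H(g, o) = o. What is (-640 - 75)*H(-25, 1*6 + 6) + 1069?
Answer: -7511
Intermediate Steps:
(-640 - 75)*H(-25, 1*6 + 6) + 1069 = (-640 - 75)*(1*6 + 6) + 1069 = -715*(6 + 6) + 1069 = -715*12 + 1069 = -8580 + 1069 = -7511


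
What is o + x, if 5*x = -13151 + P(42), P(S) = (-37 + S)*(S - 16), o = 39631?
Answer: 185134/5 ≈ 37027.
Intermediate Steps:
P(S) = (-37 + S)*(-16 + S)
x = -13021/5 (x = (-13151 + (592 + 42**2 - 53*42))/5 = (-13151 + (592 + 1764 - 2226))/5 = (-13151 + 130)/5 = (1/5)*(-13021) = -13021/5 ≈ -2604.2)
o + x = 39631 - 13021/5 = 185134/5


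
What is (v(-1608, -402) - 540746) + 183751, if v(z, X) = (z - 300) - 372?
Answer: -359275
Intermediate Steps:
v(z, X) = -672 + z (v(z, X) = (-300 + z) - 372 = -672 + z)
(v(-1608, -402) - 540746) + 183751 = ((-672 - 1608) - 540746) + 183751 = (-2280 - 540746) + 183751 = -543026 + 183751 = -359275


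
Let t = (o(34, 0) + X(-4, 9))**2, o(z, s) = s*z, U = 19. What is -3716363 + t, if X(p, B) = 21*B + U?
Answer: -3673099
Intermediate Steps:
X(p, B) = 19 + 21*B (X(p, B) = 21*B + 19 = 19 + 21*B)
t = 43264 (t = (0*34 + (19 + 21*9))**2 = (0 + (19 + 189))**2 = (0 + 208)**2 = 208**2 = 43264)
-3716363 + t = -3716363 + 43264 = -3673099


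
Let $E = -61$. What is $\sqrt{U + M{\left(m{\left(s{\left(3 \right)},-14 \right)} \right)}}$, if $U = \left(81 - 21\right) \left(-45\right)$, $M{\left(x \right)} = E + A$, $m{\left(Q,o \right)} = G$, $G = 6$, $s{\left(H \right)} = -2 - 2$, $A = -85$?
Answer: $i \sqrt{2846} \approx 53.348 i$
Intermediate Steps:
$s{\left(H \right)} = -4$ ($s{\left(H \right)} = -2 - 2 = -4$)
$m{\left(Q,o \right)} = 6$
$M{\left(x \right)} = -146$ ($M{\left(x \right)} = -61 - 85 = -146$)
$U = -2700$ ($U = 60 \left(-45\right) = -2700$)
$\sqrt{U + M{\left(m{\left(s{\left(3 \right)},-14 \right)} \right)}} = \sqrt{-2700 - 146} = \sqrt{-2846} = i \sqrt{2846}$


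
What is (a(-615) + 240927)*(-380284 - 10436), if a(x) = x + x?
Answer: -93654411840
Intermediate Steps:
a(x) = 2*x
(a(-615) + 240927)*(-380284 - 10436) = (2*(-615) + 240927)*(-380284 - 10436) = (-1230 + 240927)*(-390720) = 239697*(-390720) = -93654411840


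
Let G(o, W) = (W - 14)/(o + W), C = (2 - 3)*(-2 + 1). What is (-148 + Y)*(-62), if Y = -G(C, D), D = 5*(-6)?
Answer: 268832/29 ≈ 9270.1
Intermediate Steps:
C = 1 (C = -1*(-1) = 1)
D = -30
G(o, W) = (-14 + W)/(W + o)
Y = -44/29 (Y = -(-14 - 30)/(-30 + 1) = -(-44)/(-29) = -(-1)*(-44)/29 = -1*44/29 = -44/29 ≈ -1.5172)
(-148 + Y)*(-62) = (-148 - 44/29)*(-62) = -4336/29*(-62) = 268832/29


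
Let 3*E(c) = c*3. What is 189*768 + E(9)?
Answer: 145161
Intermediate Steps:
E(c) = c (E(c) = (c*3)/3 = (3*c)/3 = c)
189*768 + E(9) = 189*768 + 9 = 145152 + 9 = 145161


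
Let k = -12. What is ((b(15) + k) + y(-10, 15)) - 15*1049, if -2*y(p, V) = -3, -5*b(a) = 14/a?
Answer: -2361853/150 ≈ -15746.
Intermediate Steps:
b(a) = -14/(5*a)
y(p, V) = 3/2 (y(p, V) = -½*(-3) = 3/2)
((b(15) + k) + y(-10, 15)) - 15*1049 = ((-14/5/15 - 12) + 3/2) - 15*1049 = ((-14/5*1/15 - 12) + 3/2) - 15735 = ((-14/75 - 12) + 3/2) - 15735 = (-914/75 + 3/2) - 15735 = -1603/150 - 15735 = -2361853/150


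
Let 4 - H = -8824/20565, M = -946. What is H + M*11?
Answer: -213908306/20565 ≈ -10402.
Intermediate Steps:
H = 91084/20565 (H = 4 - (-8824)/20565 = 4 - 1*(-8824/20565) = 4 + 8824/20565 = 91084/20565 ≈ 4.4291)
H + M*11 = 91084/20565 - 946*11 = 91084/20565 - 10406 = -213908306/20565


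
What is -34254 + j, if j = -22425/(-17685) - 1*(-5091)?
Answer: -34381682/1179 ≈ -29162.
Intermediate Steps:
j = 6003784/1179 (j = -22425*(-1/17685) + 5091 = 1495/1179 + 5091 = 6003784/1179 ≈ 5092.3)
-34254 + j = -34254 + 6003784/1179 = -34381682/1179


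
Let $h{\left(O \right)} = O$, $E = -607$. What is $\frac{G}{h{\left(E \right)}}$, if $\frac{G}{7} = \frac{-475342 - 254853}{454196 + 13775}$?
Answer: $\frac{730195}{40579771} \approx 0.017994$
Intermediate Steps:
$G = - \frac{730195}{66853}$ ($G = 7 \frac{-475342 - 254853}{454196 + 13775} = 7 \left(- \frac{730195}{467971}\right) = - \frac{730195}{66853} \approx -10.922$)
$\frac{G}{h{\left(E \right)}} = - \frac{730195}{66853 \left(-607\right)} = \left(- \frac{730195}{66853}\right) \left(- \frac{1}{607}\right) = \frac{730195}{40579771}$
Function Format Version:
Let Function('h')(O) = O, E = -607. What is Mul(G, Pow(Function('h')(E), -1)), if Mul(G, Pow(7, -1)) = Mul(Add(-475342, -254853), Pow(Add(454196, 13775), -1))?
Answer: Rational(730195, 40579771) ≈ 0.017994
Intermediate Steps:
G = Rational(-730195, 66853) (G = Mul(7, Mul(Add(-475342, -254853), Pow(Add(454196, 13775), -1))) = Mul(7, Mul(-730195, Pow(467971, -1))) = Mul(7, Mul(-730195, Rational(1, 467971))) = Mul(7, Rational(-730195, 467971)) = Rational(-730195, 66853) ≈ -10.922)
Mul(G, Pow(Function('h')(E), -1)) = Mul(Rational(-730195, 66853), Pow(-607, -1)) = Mul(Rational(-730195, 66853), Rational(-1, 607)) = Rational(730195, 40579771)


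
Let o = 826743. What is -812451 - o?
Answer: -1639194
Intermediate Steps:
-812451 - o = -812451 - 1*826743 = -812451 - 826743 = -1639194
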